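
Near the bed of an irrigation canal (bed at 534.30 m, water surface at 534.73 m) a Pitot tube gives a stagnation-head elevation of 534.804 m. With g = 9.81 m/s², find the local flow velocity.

v ≈ 1.20 m/s

Near the bed, under hydrostatic conditions, the piezometric head (z + ψ) equals the free-surface elevation, 534.73 m.
Velocity head = total − piezometric = 534.804 − 534.73 = 0.074 m.
v = √(2g·h_v) = √(2 × 9.81 × 0.074) = 1.20 m/s.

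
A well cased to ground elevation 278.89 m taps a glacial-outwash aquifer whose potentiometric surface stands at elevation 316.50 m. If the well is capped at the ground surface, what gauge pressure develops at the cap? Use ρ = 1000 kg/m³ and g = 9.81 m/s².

P ≈ 369 kPa

Head above the cap: Δh = 316.50 − 278.89 = 37.61 m.
P = ρgΔh = 1000 × 9.81 × 37.61 = 368954 Pa ≈ 369 kPa.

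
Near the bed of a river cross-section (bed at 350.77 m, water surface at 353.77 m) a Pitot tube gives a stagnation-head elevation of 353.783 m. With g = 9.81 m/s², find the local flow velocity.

v ≈ 0.505 m/s

Near the bed, under hydrostatic conditions, the piezometric head (z + ψ) equals the free-surface elevation, 353.77 m.
Velocity head = total − piezometric = 353.783 − 353.77 = 0.013 m.
v = √(2g·h_v) = √(2 × 9.81 × 0.013) = 0.505 m/s.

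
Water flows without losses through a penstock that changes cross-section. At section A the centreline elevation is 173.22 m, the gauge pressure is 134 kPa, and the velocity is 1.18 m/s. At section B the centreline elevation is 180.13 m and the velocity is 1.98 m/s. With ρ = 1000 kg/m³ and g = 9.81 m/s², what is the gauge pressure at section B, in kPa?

Pressure head at A: ψ₁ = P₁/(ρg) = 134×1000 / (1000 × 9.81) = 13.66 m.
Velocity heads: v₁²/2g = 1.18²/19.62 = 0.071 m; v₂²/2g = 1.98²/19.62 = 0.200 m.
Total head H = z₁ + ψ₁ + v₁²/2g = 173.22 + 13.66 + 0.071 = 186.95 m.
ψ₂ = H − z₂ − v₂²/2g = 186.95 − 180.13 − 0.200 = 6.62 m.
P₂ = ρgψ₂ = 1000 × 9.81 × 6.62 ≈ 64.9 kPa.

P₂ ≈ 64.9 kPa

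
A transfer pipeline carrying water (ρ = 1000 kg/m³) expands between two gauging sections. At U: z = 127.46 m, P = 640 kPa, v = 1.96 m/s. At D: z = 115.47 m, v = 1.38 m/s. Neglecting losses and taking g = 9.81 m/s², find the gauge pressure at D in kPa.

P₂ ≈ 759 kPa

Pressure head at U: ψ₁ = P₁/(ρg) = 640×1000 / (1000 × 9.81) = 65.24 m.
Velocity heads: v₁²/2g = 1.96²/19.62 = 0.196 m; v₂²/2g = 1.38²/19.62 = 0.097 m.
Total head H = z₁ + ψ₁ + v₁²/2g = 127.46 + 65.24 + 0.196 = 192.90 m.
ψ₂ = H − z₂ − v₂²/2g = 192.90 − 115.47 − 0.097 = 77.33 m.
P₂ = ρgψ₂ = 1000 × 9.81 × 77.33 ≈ 759 kPa.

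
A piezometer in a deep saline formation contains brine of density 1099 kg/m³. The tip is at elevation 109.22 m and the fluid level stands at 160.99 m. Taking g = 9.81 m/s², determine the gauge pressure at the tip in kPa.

P ≈ 558 kPa

Pressure head ψ = h − z = 160.99 − 109.22 = 51.77 m.
P = ρgψ = 1099 × 9.81 × 51.77 = 558142 Pa ≈ 558 kPa.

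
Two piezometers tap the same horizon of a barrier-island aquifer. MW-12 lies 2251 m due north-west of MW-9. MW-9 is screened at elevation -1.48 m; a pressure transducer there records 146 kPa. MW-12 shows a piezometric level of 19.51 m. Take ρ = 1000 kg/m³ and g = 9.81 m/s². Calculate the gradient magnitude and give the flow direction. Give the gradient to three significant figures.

Pressure head at MW-9: ψ = P/(ρg) = 146×1000 / (1000 × 9.81) = 14.88 m.
Total head at MW-9: h = z + ψ = -1.48 + 14.88 = 13.40 m.
Total head at MW-12: h = 19.51 m (water level in the piezometer is the total head).
Head difference: h(MW-9) − h(MW-12) = 13.40 − 19.51 = -6.11 m.
Hydraulic gradient: i = |Δh| / L = 6.11 / 2251 = 0.00271.
Flow is from higher to lower head: from MW-12 toward MW-9, i.e. toward the south-east.

i ≈ 0.00271; groundwater flows toward the south-east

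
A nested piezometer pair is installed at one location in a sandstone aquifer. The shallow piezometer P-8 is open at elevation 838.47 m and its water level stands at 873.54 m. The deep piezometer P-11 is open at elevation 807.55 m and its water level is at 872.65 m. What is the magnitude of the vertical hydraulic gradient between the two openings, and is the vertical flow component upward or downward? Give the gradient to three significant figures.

|i_v| ≈ 0.0288; vertical flow is downward

Total head at P-8: h = 873.54 m (water level in the standpipe).
Total head at P-11: h = 872.65 m.
Δh = h(P-8) − h(P-11) = 873.54 − 872.65 = 0.89 m.
Vertical separation Δz = 838.47 − 807.55 = 30.92 m.
|i_v| = |Δh| / Δz = 0.89 / 30.92 = 0.0288.
Head is higher in the shallow piezometer, so vertical flow is downward (recharge condition).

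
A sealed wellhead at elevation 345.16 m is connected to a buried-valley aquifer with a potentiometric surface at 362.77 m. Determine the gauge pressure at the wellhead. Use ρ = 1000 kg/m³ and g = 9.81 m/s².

P ≈ 173 kPa

Head above the cap: Δh = 362.77 − 345.16 = 17.61 m.
P = ρgΔh = 1000 × 9.81 × 17.61 = 172754 Pa ≈ 173 kPa.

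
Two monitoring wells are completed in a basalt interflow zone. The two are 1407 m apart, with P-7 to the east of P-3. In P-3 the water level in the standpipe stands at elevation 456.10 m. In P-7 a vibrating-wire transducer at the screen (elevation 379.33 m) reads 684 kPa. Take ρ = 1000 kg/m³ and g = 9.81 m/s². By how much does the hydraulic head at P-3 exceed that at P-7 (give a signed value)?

Total head at P-3: h = 456.10 m (water level in the piezometer is the total head).
Pressure head at P-7: ψ = P/(ρg) = 684×1000 / (1000 × 9.81) = 69.72 m.
Total head at P-7: h = z + ψ = 379.33 + 69.72 = 449.05 m.
Head difference: h(P-3) − h(P-7) = 456.10 − 449.05 = 7.05 m.

Δh ≈ 7.05 m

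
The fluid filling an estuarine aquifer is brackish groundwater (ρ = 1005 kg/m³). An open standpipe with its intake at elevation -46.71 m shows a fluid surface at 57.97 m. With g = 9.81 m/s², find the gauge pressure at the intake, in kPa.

Pressure head ψ = h − z = 57.97 − (-46.71) = 104.68 m.
P = ρgψ = 1005 × 9.81 × 104.68 = 1032045 Pa ≈ 1030 kPa.

P ≈ 1030 kPa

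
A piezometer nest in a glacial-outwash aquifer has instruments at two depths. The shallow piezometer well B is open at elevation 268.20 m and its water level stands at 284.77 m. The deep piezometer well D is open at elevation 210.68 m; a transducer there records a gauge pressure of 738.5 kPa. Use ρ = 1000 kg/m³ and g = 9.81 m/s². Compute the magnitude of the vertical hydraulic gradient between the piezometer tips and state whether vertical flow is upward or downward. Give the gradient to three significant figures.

|i_v| ≈ 0.0207; vertical flow is upward

Total head at well B: h = 284.77 m (water level in the standpipe).
Pressure head at well D: ψ = P/(ρg) = 738.5×1000 / (1000 × 9.81) = 75.28 m.
Total head at well D: h = z + ψ = 210.68 + 75.28 = 285.96 m.
Δh = h(well B) − h(well D) = 284.77 − 285.96 = -1.19 m.
Vertical separation Δz = 268.20 − 210.68 = 57.52 m.
|i_v| = |Δh| / Δz = 1.19 / 57.52 = 0.0207.
Head is higher in the deep piezometer, so vertical flow is upward (discharge condition).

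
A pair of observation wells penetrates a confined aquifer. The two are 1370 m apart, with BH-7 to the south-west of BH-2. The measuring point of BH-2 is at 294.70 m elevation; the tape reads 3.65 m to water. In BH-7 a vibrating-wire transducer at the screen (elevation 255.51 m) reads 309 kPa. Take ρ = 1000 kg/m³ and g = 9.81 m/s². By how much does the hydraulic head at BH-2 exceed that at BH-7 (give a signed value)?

Total head at BH-2: h = 294.70 − 3.65 = 291.05 m.
Pressure head at BH-7: ψ = P/(ρg) = 309×1000 / (1000 × 9.81) = 31.50 m.
Total head at BH-7: h = z + ψ = 255.51 + 31.50 = 287.01 m.
Head difference: h(BH-2) − h(BH-7) = 291.05 − 287.01 = 4.04 m.

Δh ≈ 4.04 m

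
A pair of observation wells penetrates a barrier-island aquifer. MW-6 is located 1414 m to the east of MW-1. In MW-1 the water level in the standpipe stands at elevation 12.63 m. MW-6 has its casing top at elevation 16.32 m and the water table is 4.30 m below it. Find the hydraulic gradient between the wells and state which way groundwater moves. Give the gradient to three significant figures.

Total head at MW-1: h = 12.63 m (water level in the piezometer is the total head).
Total head at MW-6: h = 16.32 − 4.30 = 12.02 m.
Head difference: h(MW-1) − h(MW-6) = 12.63 − 12.02 = 0.61 m.
Hydraulic gradient: i = |Δh| / L = 0.61 / 1414 = 0.000431.
Flow is from higher to lower head: from MW-1 toward MW-6, i.e. toward the east.

i ≈ 0.000431; groundwater flows toward the east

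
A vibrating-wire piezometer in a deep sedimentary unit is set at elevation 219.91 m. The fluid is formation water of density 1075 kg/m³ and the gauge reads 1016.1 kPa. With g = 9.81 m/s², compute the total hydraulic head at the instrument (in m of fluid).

ψ = P/(ρg) = 1016.1×1000 / (1075 × 9.81) = 96.35 m.
h = z + ψ = 219.91 + 96.35 = 316.26 m.

h ≈ 316.26 m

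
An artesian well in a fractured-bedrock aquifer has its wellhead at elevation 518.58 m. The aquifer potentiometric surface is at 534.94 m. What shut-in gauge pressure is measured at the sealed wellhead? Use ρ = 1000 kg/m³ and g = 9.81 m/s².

Head above the cap: Δh = 534.94 − 518.58 = 16.36 m.
P = ρgΔh = 1000 × 9.81 × 16.36 = 160492 Pa ≈ 160 kPa.

P ≈ 160 kPa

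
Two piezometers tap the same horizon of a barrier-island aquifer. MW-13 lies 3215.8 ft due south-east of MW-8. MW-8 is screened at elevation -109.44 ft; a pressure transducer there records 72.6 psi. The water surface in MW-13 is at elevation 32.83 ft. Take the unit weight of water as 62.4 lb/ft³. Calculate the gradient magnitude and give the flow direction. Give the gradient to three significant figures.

Pressure head at MW-8: ψ = 144·P/γ = 144 × 72.6 / 62.4 = 167.54 ft.
Total head at MW-8: h = z + ψ = -109.44 + 167.54 = 58.10 ft.
Total head at MW-13: h = 32.83 ft (water level in the piezometer is the total head).
Head difference: h(MW-8) − h(MW-13) = 58.10 − 32.83 = 25.27 ft.
Hydraulic gradient: i = |Δh| / L = 25.27 / 3215.8 = 0.00786.
Flow is from higher to lower head: from MW-8 toward MW-13, i.e. toward the south-east.

i ≈ 0.00786; groundwater flows toward the south-east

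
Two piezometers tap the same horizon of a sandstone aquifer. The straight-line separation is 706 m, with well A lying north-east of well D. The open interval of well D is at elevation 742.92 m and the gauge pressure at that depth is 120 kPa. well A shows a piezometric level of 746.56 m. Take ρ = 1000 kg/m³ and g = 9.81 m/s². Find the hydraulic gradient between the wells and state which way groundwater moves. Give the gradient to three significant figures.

Pressure head at well D: ψ = P/(ρg) = 120×1000 / (1000 × 9.81) = 12.23 m.
Total head at well D: h = z + ψ = 742.92 + 12.23 = 755.15 m.
Total head at well A: h = 746.56 m (water level in the piezometer is the total head).
Head difference: h(well D) − h(well A) = 755.15 − 746.56 = 8.59 m.
Hydraulic gradient: i = |Δh| / L = 8.59 / 706 = 0.0122.
Flow is from higher to lower head: from well D toward well A, i.e. toward the north-east.

i ≈ 0.0122; groundwater flows toward the north-east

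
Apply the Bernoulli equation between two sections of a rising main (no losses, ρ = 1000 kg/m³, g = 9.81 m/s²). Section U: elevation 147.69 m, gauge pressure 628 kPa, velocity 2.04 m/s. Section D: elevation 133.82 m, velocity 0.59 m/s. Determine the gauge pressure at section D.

P₂ ≈ 766 kPa

Pressure head at U: ψ₁ = P₁/(ρg) = 628×1000 / (1000 × 9.81) = 64.02 m.
Velocity heads: v₁²/2g = 2.04²/19.62 = 0.212 m; v₂²/2g = 0.59²/19.62 = 0.018 m.
Total head H = z₁ + ψ₁ + v₁²/2g = 147.69 + 64.02 + 0.212 = 211.92 m.
ψ₂ = H − z₂ − v₂²/2g = 211.92 − 133.82 − 0.018 = 78.08 m.
P₂ = ρgψ₂ = 1000 × 9.81 × 78.08 ≈ 766 kPa.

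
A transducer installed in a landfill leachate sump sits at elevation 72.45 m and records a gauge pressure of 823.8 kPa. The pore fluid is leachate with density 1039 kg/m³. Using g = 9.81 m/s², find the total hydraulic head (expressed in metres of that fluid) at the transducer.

h ≈ 153.27 m

ψ = P/(ρg) = 823.8×1000 / (1039 × 9.81) = 80.82 m.
h = z + ψ = 72.45 + 80.82 = 153.27 m.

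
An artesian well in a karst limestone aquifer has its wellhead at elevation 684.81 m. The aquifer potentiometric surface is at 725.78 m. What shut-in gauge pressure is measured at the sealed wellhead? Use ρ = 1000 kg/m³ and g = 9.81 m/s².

Head above the cap: Δh = 725.78 − 684.81 = 40.97 m.
P = ρgΔh = 1000 × 9.81 × 40.97 = 401916 Pa ≈ 402 kPa.

P ≈ 402 kPa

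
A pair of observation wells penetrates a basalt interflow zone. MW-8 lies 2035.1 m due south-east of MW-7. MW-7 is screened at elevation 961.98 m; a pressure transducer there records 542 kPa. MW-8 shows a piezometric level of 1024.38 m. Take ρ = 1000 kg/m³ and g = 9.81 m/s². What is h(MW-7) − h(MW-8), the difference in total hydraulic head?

Δh ≈ -7.15 m

Pressure head at MW-7: ψ = P/(ρg) = 542×1000 / (1000 × 9.81) = 55.25 m.
Total head at MW-7: h = z + ψ = 961.98 + 55.25 = 1017.23 m.
Total head at MW-8: h = 1024.38 m (water level in the piezometer is the total head).
Head difference: h(MW-7) − h(MW-8) = 1017.23 − 1024.38 = -7.15 m.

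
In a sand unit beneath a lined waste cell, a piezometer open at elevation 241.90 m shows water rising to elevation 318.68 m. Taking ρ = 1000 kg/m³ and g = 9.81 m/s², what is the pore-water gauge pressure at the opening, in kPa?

Pressure head ψ = h − z = 318.68 − 241.90 = 76.78 m.
P = ρgψ = 1000 × 9.81 × 76.78 = 753212 Pa ≈ 753 kPa.

P ≈ 753 kPa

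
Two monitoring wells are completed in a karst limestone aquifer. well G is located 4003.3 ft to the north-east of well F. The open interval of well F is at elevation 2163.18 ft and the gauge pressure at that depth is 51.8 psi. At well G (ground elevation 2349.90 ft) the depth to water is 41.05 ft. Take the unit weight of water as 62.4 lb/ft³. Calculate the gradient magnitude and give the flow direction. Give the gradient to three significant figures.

i ≈ 0.00653; groundwater flows toward the south-west

Pressure head at well F: ψ = 144·P/γ = 144 × 51.8 / 62.4 = 119.54 ft.
Total head at well F: h = z + ψ = 2163.18 + 119.54 = 2282.72 ft.
Total head at well G: h = 2349.90 − 41.05 = 2308.85 ft.
Head difference: h(well F) − h(well G) = 2282.72 − 2308.85 = -26.13 ft.
Hydraulic gradient: i = |Δh| / L = 26.13 / 4003.3 = 0.00653.
Flow is from higher to lower head: from well G toward well F, i.e. toward the south-west.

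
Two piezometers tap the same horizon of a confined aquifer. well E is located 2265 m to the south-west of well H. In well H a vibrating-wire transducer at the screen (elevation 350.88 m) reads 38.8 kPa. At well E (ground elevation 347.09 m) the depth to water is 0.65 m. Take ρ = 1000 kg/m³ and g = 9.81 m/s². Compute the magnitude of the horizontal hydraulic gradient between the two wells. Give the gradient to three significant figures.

Pressure head at well H: ψ = P/(ρg) = 38.8×1000 / (1000 × 9.81) = 3.96 m.
Total head at well H: h = z + ψ = 350.88 + 3.96 = 354.84 m.
Total head at well E: h = 347.09 − 0.65 = 346.44 m.
Head difference: h(well H) − h(well E) = 354.84 − 346.44 = 8.40 m.
Hydraulic gradient: i = |Δh| / L = 8.40 / 2265 = 0.00371.

i ≈ 0.00371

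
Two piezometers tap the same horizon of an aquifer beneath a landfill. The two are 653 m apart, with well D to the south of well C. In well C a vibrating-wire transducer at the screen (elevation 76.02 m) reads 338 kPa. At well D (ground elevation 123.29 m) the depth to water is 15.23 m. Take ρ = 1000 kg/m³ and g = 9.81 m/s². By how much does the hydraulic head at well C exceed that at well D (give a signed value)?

Pressure head at well C: ψ = P/(ρg) = 338×1000 / (1000 × 9.81) = 34.45 m.
Total head at well C: h = z + ψ = 76.02 + 34.45 = 110.47 m.
Total head at well D: h = 123.29 − 15.23 = 108.06 m.
Head difference: h(well C) − h(well D) = 110.47 − 108.06 = 2.41 m.

Δh ≈ 2.41 m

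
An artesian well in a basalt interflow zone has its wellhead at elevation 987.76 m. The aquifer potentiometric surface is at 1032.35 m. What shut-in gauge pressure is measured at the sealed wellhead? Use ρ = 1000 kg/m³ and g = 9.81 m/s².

P ≈ 437 kPa

Head above the cap: Δh = 1032.35 − 987.76 = 44.59 m.
P = ρgΔh = 1000 × 9.81 × 44.59 = 437428 Pa ≈ 437 kPa.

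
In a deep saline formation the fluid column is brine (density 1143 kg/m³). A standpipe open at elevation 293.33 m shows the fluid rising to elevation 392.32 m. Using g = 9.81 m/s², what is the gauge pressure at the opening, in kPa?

Pressure head ψ = h − z = 392.32 − 293.33 = 98.99 m.
P = ρgψ = 1143 × 9.81 × 98.99 = 1109958 Pa ≈ 1110 kPa.

P ≈ 1110 kPa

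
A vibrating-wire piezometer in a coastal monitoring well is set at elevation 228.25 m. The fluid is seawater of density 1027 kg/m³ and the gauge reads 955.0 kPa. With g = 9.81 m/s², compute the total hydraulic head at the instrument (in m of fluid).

h ≈ 323.04 m

ψ = P/(ρg) = 955.0×1000 / (1027 × 9.81) = 94.79 m.
h = z + ψ = 228.25 + 94.79 = 323.04 m.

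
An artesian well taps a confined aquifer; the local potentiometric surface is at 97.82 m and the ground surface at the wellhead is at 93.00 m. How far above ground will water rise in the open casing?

≈ 4.82 m above ground

Water rises to the potentiometric surface, so the rise above ground = 97.82 − 93.00 = 4.82 m.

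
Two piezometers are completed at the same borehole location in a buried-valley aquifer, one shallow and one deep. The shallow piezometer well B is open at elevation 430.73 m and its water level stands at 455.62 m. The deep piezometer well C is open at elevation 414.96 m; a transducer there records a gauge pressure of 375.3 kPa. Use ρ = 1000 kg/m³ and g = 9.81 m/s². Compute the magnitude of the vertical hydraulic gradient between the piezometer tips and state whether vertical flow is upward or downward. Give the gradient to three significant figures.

|i_v| ≈ 0.152; vertical flow is downward

Total head at well B: h = 455.62 m (water level in the standpipe).
Pressure head at well C: ψ = P/(ρg) = 375.3×1000 / (1000 × 9.81) = 38.26 m.
Total head at well C: h = z + ψ = 414.96 + 38.26 = 453.22 m.
Δh = h(well B) − h(well C) = 455.62 − 453.22 = 2.40 m.
Vertical separation Δz = 430.73 − 414.96 = 15.77 m.
|i_v| = |Δh| / Δz = 2.40 / 15.77 = 0.152.
Head is higher in the shallow piezometer, so vertical flow is downward (recharge condition).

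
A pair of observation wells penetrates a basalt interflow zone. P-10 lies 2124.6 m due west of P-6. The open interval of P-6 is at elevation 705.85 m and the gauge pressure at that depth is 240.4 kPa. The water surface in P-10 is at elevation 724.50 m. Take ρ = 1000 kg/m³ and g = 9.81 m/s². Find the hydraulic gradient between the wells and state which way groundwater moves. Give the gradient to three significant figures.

Pressure head at P-6: ψ = P/(ρg) = 240.4×1000 / (1000 × 9.81) = 24.51 m.
Total head at P-6: h = z + ψ = 705.85 + 24.51 = 730.36 m.
Total head at P-10: h = 724.50 m (water level in the piezometer is the total head).
Head difference: h(P-6) − h(P-10) = 730.36 − 724.50 = 5.86 m.
Hydraulic gradient: i = |Δh| / L = 5.86 / 2124.6 = 0.00276.
Flow is from higher to lower head: from P-6 toward P-10, i.e. toward the west.

i ≈ 0.00276; groundwater flows toward the west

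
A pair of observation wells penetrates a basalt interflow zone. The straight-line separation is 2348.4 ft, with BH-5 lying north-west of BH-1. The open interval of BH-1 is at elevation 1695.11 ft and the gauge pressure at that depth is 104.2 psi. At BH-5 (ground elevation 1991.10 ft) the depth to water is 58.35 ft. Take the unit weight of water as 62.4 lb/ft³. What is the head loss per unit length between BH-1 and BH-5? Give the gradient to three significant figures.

Pressure head at BH-1: ψ = 144·P/γ = 144 × 104.2 / 62.4 = 240.46 ft.
Total head at BH-1: h = z + ψ = 1695.11 + 240.46 = 1935.57 ft.
Total head at BH-5: h = 1991.10 − 58.35 = 1932.75 ft.
Head difference: h(BH-1) − h(BH-5) = 1935.57 − 1932.75 = 2.82 ft.
Hydraulic gradient: i = |Δh| / L = 2.82 / 2348.4 = 0.00120.

i ≈ 0.00120 ft/ft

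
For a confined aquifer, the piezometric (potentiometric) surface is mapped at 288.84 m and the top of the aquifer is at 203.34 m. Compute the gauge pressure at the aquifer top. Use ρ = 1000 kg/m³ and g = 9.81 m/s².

Pressure head at the aquifer top: ψ = h − z = 288.84 − 203.34 = 85.50 m.
P = ρgψ = 1000 × 9.81 × 85.50 = 838755 Pa ≈ 839 kPa.

P ≈ 839 kPa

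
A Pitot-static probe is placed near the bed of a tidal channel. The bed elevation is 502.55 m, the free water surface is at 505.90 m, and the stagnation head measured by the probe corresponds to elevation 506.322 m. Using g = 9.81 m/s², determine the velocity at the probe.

Near the bed, under hydrostatic conditions, the piezometric head (z + ψ) equals the free-surface elevation, 505.90 m.
Velocity head = total − piezometric = 506.322 − 505.90 = 0.422 m.
v = √(2g·h_v) = √(2 × 9.81 × 0.422) = 2.88 m/s.

v ≈ 2.88 m/s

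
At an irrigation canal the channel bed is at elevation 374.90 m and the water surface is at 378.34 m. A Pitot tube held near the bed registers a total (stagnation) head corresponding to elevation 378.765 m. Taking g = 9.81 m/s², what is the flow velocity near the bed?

v ≈ 2.89 m/s

Near the bed, under hydrostatic conditions, the piezometric head (z + ψ) equals the free-surface elevation, 378.34 m.
Velocity head = total − piezometric = 378.765 − 378.34 = 0.425 m.
v = √(2g·h_v) = √(2 × 9.81 × 0.425) = 2.89 m/s.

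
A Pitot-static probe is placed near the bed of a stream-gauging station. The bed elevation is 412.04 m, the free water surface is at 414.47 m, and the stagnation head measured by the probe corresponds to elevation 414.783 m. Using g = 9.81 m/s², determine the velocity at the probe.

Near the bed, under hydrostatic conditions, the piezometric head (z + ψ) equals the free-surface elevation, 414.47 m.
Velocity head = total − piezometric = 414.783 − 414.47 = 0.313 m.
v = √(2g·h_v) = √(2 × 9.81 × 0.313) = 2.48 m/s.

v ≈ 2.48 m/s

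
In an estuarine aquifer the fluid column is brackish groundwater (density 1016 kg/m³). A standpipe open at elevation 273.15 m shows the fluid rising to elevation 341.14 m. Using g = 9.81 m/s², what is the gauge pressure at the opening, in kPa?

P ≈ 678 kPa

Pressure head ψ = h − z = 341.14 − 273.15 = 67.99 m.
P = ρgψ = 1016 × 9.81 × 67.99 = 677654 Pa ≈ 678 kPa.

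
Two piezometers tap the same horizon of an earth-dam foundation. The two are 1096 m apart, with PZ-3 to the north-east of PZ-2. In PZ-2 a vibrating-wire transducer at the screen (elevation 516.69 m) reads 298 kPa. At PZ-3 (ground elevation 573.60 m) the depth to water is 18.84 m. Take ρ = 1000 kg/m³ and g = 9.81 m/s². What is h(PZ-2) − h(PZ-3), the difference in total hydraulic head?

Pressure head at PZ-2: ψ = P/(ρg) = 298×1000 / (1000 × 9.81) = 30.38 m.
Total head at PZ-2: h = z + ψ = 516.69 + 30.38 = 547.07 m.
Total head at PZ-3: h = 573.60 − 18.84 = 554.76 m.
Head difference: h(PZ-2) − h(PZ-3) = 547.07 − 554.76 = -7.69 m.

Δh ≈ -7.69 m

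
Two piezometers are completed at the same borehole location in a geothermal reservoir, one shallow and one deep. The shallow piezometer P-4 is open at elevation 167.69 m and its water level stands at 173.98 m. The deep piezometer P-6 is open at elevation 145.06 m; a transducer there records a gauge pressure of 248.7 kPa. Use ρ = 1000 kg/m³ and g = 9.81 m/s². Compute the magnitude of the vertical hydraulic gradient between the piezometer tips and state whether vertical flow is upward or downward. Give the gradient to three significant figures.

Total head at P-4: h = 173.98 m (water level in the standpipe).
Pressure head at P-6: ψ = P/(ρg) = 248.7×1000 / (1000 × 9.81) = 25.35 m.
Total head at P-6: h = z + ψ = 145.06 + 25.35 = 170.41 m.
Δh = h(P-4) − h(P-6) = 173.98 − 170.41 = 3.57 m.
Vertical separation Δz = 167.69 − 145.06 = 22.63 m.
|i_v| = |Δh| / Δz = 3.57 / 22.63 = 0.158.
Head is higher in the shallow piezometer, so vertical flow is downward (recharge condition).

|i_v| ≈ 0.158; vertical flow is downward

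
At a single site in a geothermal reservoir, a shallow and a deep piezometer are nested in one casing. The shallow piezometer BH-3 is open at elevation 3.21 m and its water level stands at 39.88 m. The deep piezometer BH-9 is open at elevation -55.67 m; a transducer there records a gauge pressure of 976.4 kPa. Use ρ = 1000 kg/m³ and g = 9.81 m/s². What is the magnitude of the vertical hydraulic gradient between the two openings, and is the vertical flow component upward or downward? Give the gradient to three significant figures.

Total head at BH-3: h = 39.88 m (water level in the standpipe).
Pressure head at BH-9: ψ = P/(ρg) = 976.4×1000 / (1000 × 9.81) = 99.53 m.
Total head at BH-9: h = z + ψ = -55.67 + 99.53 = 43.86 m.
Δh = h(BH-3) − h(BH-9) = 39.88 − 43.86 = -3.98 m.
Vertical separation Δz = 3.21 − (-55.67) = 58.88 m.
|i_v| = |Δh| / Δz = 3.98 / 58.88 = 0.0676.
Head is higher in the deep piezometer, so vertical flow is upward (discharge condition).

|i_v| ≈ 0.0676; vertical flow is upward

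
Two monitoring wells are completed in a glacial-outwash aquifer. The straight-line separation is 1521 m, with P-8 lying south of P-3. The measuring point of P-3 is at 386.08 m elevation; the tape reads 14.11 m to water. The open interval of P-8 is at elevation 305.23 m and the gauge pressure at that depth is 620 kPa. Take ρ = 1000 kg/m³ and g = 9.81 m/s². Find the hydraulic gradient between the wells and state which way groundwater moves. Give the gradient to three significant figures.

i ≈ 0.00233; groundwater flows toward the south

Total head at P-3: h = 386.08 − 14.11 = 371.97 m.
Pressure head at P-8: ψ = P/(ρg) = 620×1000 / (1000 × 9.81) = 63.20 m.
Total head at P-8: h = z + ψ = 305.23 + 63.20 = 368.43 m.
Head difference: h(P-3) − h(P-8) = 371.97 − 368.43 = 3.54 m.
Hydraulic gradient: i = |Δh| / L = 3.54 / 1521 = 0.00233.
Flow is from higher to lower head: from P-3 toward P-8, i.e. toward the south.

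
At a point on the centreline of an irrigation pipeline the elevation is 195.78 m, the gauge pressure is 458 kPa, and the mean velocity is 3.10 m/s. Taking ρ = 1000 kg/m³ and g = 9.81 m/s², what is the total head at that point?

h ≈ 242.96 m

Pressure head ψ = P/(ρg) = 458×1000 / (1000 × 9.81) = 46.69 m.
Velocity head = v²/(2g) = 3.10² / (2 × 9.81) = 0.490 m.
h = z + ψ + v²/(2g) = 195.78 + 46.69 + 0.490 = 242.96 m.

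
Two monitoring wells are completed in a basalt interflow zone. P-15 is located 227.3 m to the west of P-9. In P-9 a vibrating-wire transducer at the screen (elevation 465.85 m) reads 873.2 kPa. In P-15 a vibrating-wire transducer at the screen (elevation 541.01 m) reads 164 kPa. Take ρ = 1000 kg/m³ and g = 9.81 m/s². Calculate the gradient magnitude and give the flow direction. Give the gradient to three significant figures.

Pressure head at P-9: ψ = P/(ρg) = 873.2×1000 / (1000 × 9.81) = 89.01 m.
Total head at P-9: h = z + ψ = 465.85 + 89.01 = 554.86 m.
Pressure head at P-15: ψ = P/(ρg) = 164×1000 / (1000 × 9.81) = 16.72 m.
Total head at P-15: h = z + ψ = 541.01 + 16.72 = 557.73 m.
Head difference: h(P-9) − h(P-15) = 554.86 − 557.73 = -2.87 m.
Hydraulic gradient: i = |Δh| / L = 2.87 / 227.3 = 0.0126.
Flow is from higher to lower head: from P-15 toward P-9, i.e. toward the east.

i ≈ 0.0126; groundwater flows toward the east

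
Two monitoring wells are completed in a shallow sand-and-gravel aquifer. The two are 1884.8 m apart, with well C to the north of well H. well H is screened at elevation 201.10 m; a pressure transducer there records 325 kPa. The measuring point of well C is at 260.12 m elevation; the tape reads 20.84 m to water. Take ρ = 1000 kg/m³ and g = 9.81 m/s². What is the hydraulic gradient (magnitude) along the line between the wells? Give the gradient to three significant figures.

i ≈ 0.00268

Pressure head at well H: ψ = P/(ρg) = 325×1000 / (1000 × 9.81) = 33.13 m.
Total head at well H: h = z + ψ = 201.10 + 33.13 = 234.23 m.
Total head at well C: h = 260.12 − 20.84 = 239.28 m.
Head difference: h(well H) − h(well C) = 234.23 − 239.28 = -5.05 m.
Hydraulic gradient: i = |Δh| / L = 5.05 / 1884.8 = 0.00268.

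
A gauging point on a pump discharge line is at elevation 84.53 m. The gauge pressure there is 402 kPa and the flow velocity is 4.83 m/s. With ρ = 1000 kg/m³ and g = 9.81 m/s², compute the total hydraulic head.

h ≈ 126.70 m

Pressure head ψ = P/(ρg) = 402×1000 / (1000 × 9.81) = 40.98 m.
Velocity head = v²/(2g) = 4.83² / (2 × 9.81) = 1.189 m.
h = z + ψ + v²/(2g) = 84.53 + 40.98 + 1.189 = 126.70 m.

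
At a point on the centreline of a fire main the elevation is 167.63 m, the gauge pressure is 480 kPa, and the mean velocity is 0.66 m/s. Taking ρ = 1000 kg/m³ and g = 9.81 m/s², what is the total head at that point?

Pressure head ψ = P/(ρg) = 480×1000 / (1000 × 9.81) = 48.93 m.
Velocity head = v²/(2g) = 0.66² / (2 × 9.81) = 0.022 m.
h = z + ψ + v²/(2g) = 167.63 + 48.93 + 0.022 = 216.58 m.

h ≈ 216.58 m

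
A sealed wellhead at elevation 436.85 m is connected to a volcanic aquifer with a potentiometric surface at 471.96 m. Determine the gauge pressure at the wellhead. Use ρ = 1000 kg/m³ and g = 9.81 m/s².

Head above the cap: Δh = 471.96 − 436.85 = 35.11 m.
P = ρgΔh = 1000 × 9.81 × 35.11 = 344429 Pa ≈ 344 kPa.

P ≈ 344 kPa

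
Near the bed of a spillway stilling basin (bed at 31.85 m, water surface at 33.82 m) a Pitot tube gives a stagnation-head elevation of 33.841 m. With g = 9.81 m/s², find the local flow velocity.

v ≈ 0.642 m/s

Near the bed, under hydrostatic conditions, the piezometric head (z + ψ) equals the free-surface elevation, 33.82 m.
Velocity head = total − piezometric = 33.841 − 33.82 = 0.021 m.
v = √(2g·h_v) = √(2 × 9.81 × 0.021) = 0.642 m/s.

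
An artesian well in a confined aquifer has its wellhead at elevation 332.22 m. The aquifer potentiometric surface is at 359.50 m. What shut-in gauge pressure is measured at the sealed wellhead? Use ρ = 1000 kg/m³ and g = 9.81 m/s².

P ≈ 268 kPa

Head above the cap: Δh = 359.50 − 332.22 = 27.28 m.
P = ρgΔh = 1000 × 9.81 × 27.28 = 267617 Pa ≈ 268 kPa.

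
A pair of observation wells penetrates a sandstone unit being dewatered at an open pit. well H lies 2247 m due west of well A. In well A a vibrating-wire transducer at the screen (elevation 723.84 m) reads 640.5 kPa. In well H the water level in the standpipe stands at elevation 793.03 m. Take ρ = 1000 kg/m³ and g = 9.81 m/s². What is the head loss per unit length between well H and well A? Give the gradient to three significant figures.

i ≈ 0.00174 m/m

Pressure head at well A: ψ = P/(ρg) = 640.5×1000 / (1000 × 9.81) = 65.29 m.
Total head at well A: h = z + ψ = 723.84 + 65.29 = 789.13 m.
Total head at well H: h = 793.03 m (water level in the piezometer is the total head).
Head difference: h(well A) − h(well H) = 789.13 − 793.03 = -3.90 m.
Hydraulic gradient: i = |Δh| / L = 3.90 / 2247 = 0.00174.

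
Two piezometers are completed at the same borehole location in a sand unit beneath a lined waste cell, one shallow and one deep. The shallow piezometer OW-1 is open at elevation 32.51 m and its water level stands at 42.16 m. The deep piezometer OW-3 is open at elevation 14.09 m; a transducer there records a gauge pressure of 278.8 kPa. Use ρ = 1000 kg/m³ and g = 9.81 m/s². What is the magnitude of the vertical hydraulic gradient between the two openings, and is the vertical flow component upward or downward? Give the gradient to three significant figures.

|i_v| ≈ 0.0190; vertical flow is upward

Total head at OW-1: h = 42.16 m (water level in the standpipe).
Pressure head at OW-3: ψ = P/(ρg) = 278.8×1000 / (1000 × 9.81) = 28.42 m.
Total head at OW-3: h = z + ψ = 14.09 + 28.42 = 42.51 m.
Δh = h(OW-1) − h(OW-3) = 42.16 − 42.51 = -0.35 m.
Vertical separation Δz = 32.51 − 14.09 = 18.42 m.
|i_v| = |Δh| / Δz = 0.35 / 18.42 = 0.0190.
Head is higher in the deep piezometer, so vertical flow is upward (discharge condition).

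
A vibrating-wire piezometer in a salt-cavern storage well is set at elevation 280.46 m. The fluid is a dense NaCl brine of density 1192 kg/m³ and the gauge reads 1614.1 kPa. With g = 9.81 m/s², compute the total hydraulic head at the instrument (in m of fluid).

h ≈ 418.49 m

ψ = P/(ρg) = 1614.1×1000 / (1192 × 9.81) = 138.03 m.
h = z + ψ = 280.46 + 138.03 = 418.49 m.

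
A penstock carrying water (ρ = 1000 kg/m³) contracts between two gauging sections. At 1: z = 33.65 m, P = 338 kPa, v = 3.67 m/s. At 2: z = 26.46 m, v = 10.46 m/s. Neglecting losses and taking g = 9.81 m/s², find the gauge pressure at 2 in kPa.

Pressure head at 1: ψ₁ = P₁/(ρg) = 338×1000 / (1000 × 9.81) = 34.45 m.
Velocity heads: v₁²/2g = 3.67²/19.62 = 0.686 m; v₂²/2g = 10.46²/19.62 = 5.577 m.
Total head H = z₁ + ψ₁ + v₁²/2g = 33.65 + 34.45 + 0.686 = 68.79 m.
ψ₂ = H − z₂ − v₂²/2g = 68.79 − 26.46 − 5.577 = 36.75 m.
P₂ = ρgψ₂ = 1000 × 9.81 × 36.75 ≈ 361 kPa.

P₂ ≈ 361 kPa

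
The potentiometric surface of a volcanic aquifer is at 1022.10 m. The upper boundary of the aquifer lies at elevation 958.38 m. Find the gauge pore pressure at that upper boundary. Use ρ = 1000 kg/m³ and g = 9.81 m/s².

Pressure head at the aquifer top: ψ = h − z = 1022.10 − 958.38 = 63.72 m.
P = ρgψ = 1000 × 9.81 × 63.72 = 625093 Pa ≈ 625 kPa.

P ≈ 625 kPa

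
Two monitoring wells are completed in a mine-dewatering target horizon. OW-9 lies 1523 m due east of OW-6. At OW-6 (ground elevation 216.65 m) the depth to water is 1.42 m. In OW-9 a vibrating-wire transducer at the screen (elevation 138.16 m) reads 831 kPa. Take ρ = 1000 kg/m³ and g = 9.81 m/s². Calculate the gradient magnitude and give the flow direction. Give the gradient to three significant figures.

i ≈ 0.00502; groundwater flows toward the west

Total head at OW-6: h = 216.65 − 1.42 = 215.23 m.
Pressure head at OW-9: ψ = P/(ρg) = 831×1000 / (1000 × 9.81) = 84.71 m.
Total head at OW-9: h = z + ψ = 138.16 + 84.71 = 222.87 m.
Head difference: h(OW-6) − h(OW-9) = 215.23 − 222.87 = -7.64 m.
Hydraulic gradient: i = |Δh| / L = 7.64 / 1523 = 0.00502.
Flow is from higher to lower head: from OW-9 toward OW-6, i.e. toward the west.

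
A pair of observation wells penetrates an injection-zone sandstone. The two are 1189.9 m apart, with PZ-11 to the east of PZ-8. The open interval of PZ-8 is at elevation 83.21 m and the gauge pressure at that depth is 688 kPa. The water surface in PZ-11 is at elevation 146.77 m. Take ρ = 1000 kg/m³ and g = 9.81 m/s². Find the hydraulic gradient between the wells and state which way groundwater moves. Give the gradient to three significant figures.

Pressure head at PZ-8: ψ = P/(ρg) = 688×1000 / (1000 × 9.81) = 70.13 m.
Total head at PZ-8: h = z + ψ = 83.21 + 70.13 = 153.34 m.
Total head at PZ-11: h = 146.77 m (water level in the piezometer is the total head).
Head difference: h(PZ-8) − h(PZ-11) = 153.34 − 146.77 = 6.57 m.
Hydraulic gradient: i = |Δh| / L = 6.57 / 1189.9 = 0.00552.
Flow is from higher to lower head: from PZ-8 toward PZ-11, i.e. toward the east.

i ≈ 0.00552; groundwater flows toward the east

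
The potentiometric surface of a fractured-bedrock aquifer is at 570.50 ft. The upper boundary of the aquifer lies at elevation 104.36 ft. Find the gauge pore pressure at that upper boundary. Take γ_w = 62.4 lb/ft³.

P ≈ 202 psi

Pressure head at the aquifer top: ψ = h − z = 570.50 − 104.36 = 466.14 ft.
P = γψ/144 = 62.4 × 466.14 / 144 = 202 psi.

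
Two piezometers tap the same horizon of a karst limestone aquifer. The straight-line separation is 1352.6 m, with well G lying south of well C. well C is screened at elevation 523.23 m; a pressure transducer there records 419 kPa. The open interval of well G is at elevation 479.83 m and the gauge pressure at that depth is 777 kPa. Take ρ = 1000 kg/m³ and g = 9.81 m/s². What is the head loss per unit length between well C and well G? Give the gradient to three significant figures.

i ≈ 0.00511 m/m

Pressure head at well C: ψ = P/(ρg) = 419×1000 / (1000 × 9.81) = 42.71 m.
Total head at well C: h = z + ψ = 523.23 + 42.71 = 565.94 m.
Pressure head at well G: ψ = P/(ρg) = 777×1000 / (1000 × 9.81) = 79.20 m.
Total head at well G: h = z + ψ = 479.83 + 79.20 = 559.03 m.
Head difference: h(well C) − h(well G) = 565.94 − 559.03 = 6.91 m.
Hydraulic gradient: i = |Δh| / L = 6.91 / 1352.6 = 0.00511.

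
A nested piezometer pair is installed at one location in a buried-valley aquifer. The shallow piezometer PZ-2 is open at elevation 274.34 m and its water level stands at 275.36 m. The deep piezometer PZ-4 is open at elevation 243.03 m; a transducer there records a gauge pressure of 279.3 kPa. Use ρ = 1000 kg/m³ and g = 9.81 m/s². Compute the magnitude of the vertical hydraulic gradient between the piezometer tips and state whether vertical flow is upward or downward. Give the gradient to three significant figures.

Total head at PZ-2: h = 275.36 m (water level in the standpipe).
Pressure head at PZ-4: ψ = P/(ρg) = 279.3×1000 / (1000 × 9.81) = 28.47 m.
Total head at PZ-4: h = z + ψ = 243.03 + 28.47 = 271.50 m.
Δh = h(PZ-2) − h(PZ-4) = 275.36 − 271.50 = 3.86 m.
Vertical separation Δz = 274.34 − 243.03 = 31.31 m.
|i_v| = |Δh| / Δz = 3.86 / 31.31 = 0.123.
Head is higher in the shallow piezometer, so vertical flow is downward (recharge condition).

|i_v| ≈ 0.123; vertical flow is downward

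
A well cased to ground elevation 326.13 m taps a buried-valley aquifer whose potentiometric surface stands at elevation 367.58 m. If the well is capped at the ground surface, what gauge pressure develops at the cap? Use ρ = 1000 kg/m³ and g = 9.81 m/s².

Head above the cap: Δh = 367.58 − 326.13 = 41.45 m.
P = ρgΔh = 1000 × 9.81 × 41.45 = 406624 Pa ≈ 407 kPa.

P ≈ 407 kPa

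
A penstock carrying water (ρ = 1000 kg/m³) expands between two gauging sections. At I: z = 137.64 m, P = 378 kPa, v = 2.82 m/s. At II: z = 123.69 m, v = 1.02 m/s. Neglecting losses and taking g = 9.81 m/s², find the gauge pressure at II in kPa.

P₂ ≈ 518 kPa

Pressure head at I: ψ₁ = P₁/(ρg) = 378×1000 / (1000 × 9.81) = 38.53 m.
Velocity heads: v₁²/2g = 2.82²/19.62 = 0.405 m; v₂²/2g = 1.02²/19.62 = 0.053 m.
Total head H = z₁ + ψ₁ + v₁²/2g = 137.64 + 38.53 + 0.405 = 176.57 m.
ψ₂ = H − z₂ − v₂²/2g = 176.57 − 123.69 − 0.053 = 52.83 m.
P₂ = ρgψ₂ = 1000 × 9.81 × 52.83 ≈ 518 kPa.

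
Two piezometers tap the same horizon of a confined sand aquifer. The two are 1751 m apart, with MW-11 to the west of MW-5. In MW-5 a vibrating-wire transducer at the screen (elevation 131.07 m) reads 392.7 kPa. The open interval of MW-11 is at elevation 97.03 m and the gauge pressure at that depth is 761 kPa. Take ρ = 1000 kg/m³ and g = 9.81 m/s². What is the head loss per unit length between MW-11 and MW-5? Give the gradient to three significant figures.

i ≈ 0.00200 m/m

Pressure head at MW-5: ψ = P/(ρg) = 392.7×1000 / (1000 × 9.81) = 40.03 m.
Total head at MW-5: h = z + ψ = 131.07 + 40.03 = 171.10 m.
Pressure head at MW-11: ψ = P/(ρg) = 761×1000 / (1000 × 9.81) = 77.57 m.
Total head at MW-11: h = z + ψ = 97.03 + 77.57 = 174.60 m.
Head difference: h(MW-5) − h(MW-11) = 171.10 − 174.60 = -3.50 m.
Hydraulic gradient: i = |Δh| / L = 3.50 / 1751 = 0.00200.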